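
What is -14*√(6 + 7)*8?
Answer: -112*√13 ≈ -403.82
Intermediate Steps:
-14*√(6 + 7)*8 = -14*√13*8 = -112*√13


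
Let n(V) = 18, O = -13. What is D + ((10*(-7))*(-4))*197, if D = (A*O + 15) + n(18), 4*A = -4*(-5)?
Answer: 55128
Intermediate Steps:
A = 5 (A = (-4*(-5))/4 = (¼)*20 = 5)
D = -32 (D = (5*(-13) + 15) + 18 = (-65 + 15) + 18 = -50 + 18 = -32)
D + ((10*(-7))*(-4))*197 = -32 + ((10*(-7))*(-4))*197 = -32 - 70*(-4)*197 = -32 + 280*197 = -32 + 55160 = 55128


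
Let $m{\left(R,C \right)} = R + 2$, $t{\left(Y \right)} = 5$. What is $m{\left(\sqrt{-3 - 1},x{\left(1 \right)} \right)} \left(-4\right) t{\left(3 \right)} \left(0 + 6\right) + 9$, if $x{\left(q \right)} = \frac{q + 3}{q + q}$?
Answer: $-231 - 240 i \approx -231.0 - 240.0 i$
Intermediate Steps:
$x{\left(q \right)} = \frac{3 + q}{2 q}$
$m{\left(R,C \right)} = 2 + R$
$m{\left(\sqrt{-3 - 1},x{\left(1 \right)} \right)} \left(-4\right) t{\left(3 \right)} \left(0 + 6\right) + 9 = \left(2 + \sqrt{-3 - 1}\right) \left(-4\right) 5 \left(0 + 6\right) + 9 = \left(2 + \sqrt{-4}\right) \left(-4\right) 5 \cdot 6 + 9 = \left(2 + 2 i\right) \left(-4\right) 5 \cdot 6 + 9 = \left(-8 - 8 i\right) 5 \cdot 6 + 9 = \left(-40 - 40 i\right) 6 + 9 = \left(-240 - 240 i\right) + 9 = -231 - 240 i$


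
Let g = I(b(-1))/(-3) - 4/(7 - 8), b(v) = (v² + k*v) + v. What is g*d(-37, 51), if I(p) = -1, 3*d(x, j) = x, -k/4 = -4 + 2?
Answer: -481/9 ≈ -53.444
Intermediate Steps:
k = 8 (k = -4*(-4 + 2) = -4*(-2) = 8)
d(x, j) = x/3
b(v) = v² + 9*v (b(v) = (v² + 8*v) + v = v² + 9*v)
g = 13/3 (g = -1/(-3) - 4/(7 - 8) = -1*(-⅓) - 4/(-1) = ⅓ - 4*(-1) = ⅓ + 4 = 13/3 ≈ 4.3333)
g*d(-37, 51) = 13*((⅓)*(-37))/3 = (13/3)*(-37/3) = -481/9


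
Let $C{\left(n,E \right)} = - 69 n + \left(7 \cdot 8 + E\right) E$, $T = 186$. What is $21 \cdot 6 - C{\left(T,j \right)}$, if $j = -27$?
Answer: $13743$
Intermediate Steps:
$C{\left(n,E \right)} = - 69 n + E \left(56 + E\right)$ ($C{\left(n,E \right)} = - 69 n + \left(56 + E\right) E = - 69 n + E \left(56 + E\right)$)
$21 \cdot 6 - C{\left(T,j \right)} = 21 \cdot 6 - \left(\left(-27\right)^{2} - 12834 + 56 \left(-27\right)\right) = 126 - \left(729 - 12834 - 1512\right) = 126 - -13617 = 126 + 13617 = 13743$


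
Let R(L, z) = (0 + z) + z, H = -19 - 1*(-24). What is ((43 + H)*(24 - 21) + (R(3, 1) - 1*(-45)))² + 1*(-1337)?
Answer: 35144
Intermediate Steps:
H = 5 (H = -19 + 24 = 5)
R(L, z) = 2*z (R(L, z) = z + z = 2*z)
((43 + H)*(24 - 21) + (R(3, 1) - 1*(-45)))² + 1*(-1337) = ((43 + 5)*(24 - 21) + (2*1 - 1*(-45)))² + 1*(-1337) = (48*3 + (2 + 45))² - 1337 = (144 + 47)² - 1337 = 191² - 1337 = 36481 - 1337 = 35144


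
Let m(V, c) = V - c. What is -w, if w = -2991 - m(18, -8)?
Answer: 3017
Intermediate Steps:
w = -3017 (w = -2991 - (18 - 1*(-8)) = -2991 - (18 + 8) = -2991 - 1*26 = -2991 - 26 = -3017)
-w = -1*(-3017) = 3017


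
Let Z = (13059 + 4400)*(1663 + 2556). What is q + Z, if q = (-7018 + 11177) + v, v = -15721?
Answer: 73647959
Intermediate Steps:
Z = 73659521 (Z = 17459*4219 = 73659521)
q = -11562 (q = (-7018 + 11177) - 15721 = 4159 - 15721 = -11562)
q + Z = -11562 + 73659521 = 73647959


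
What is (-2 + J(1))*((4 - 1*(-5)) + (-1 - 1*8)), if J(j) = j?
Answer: 0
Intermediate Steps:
(-2 + J(1))*((4 - 1*(-5)) + (-1 - 1*8)) = (-2 + 1)*((4 - 1*(-5)) + (-1 - 1*8)) = -((4 + 5) + (-1 - 8)) = -(9 - 9) = -1*0 = 0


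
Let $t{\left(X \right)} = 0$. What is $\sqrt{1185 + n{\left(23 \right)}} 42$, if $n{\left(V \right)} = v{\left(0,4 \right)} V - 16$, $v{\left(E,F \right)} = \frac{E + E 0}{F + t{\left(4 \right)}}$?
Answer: $42 \sqrt{1169} \approx 1436.0$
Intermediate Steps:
$v{\left(E,F \right)} = \frac{E}{F}$ ($v{\left(E,F \right)} = \frac{E + E 0}{F + 0} = \frac{E + 0}{F} = \frac{E}{F}$)
$n{\left(V \right)} = -16$ ($n{\left(V \right)} = \frac{0}{4} V - 16 = 0 \cdot \frac{1}{4} V - 16 = 0 V - 16 = 0 - 16 = -16$)
$\sqrt{1185 + n{\left(23 \right)}} 42 = \sqrt{1185 - 16} \cdot 42 = \sqrt{1169} \cdot 42 = 42 \sqrt{1169}$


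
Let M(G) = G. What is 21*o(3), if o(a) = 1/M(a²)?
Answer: 7/3 ≈ 2.3333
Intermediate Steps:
o(a) = a⁻² (o(a) = 1/(a²) = a⁻²)
21*o(3) = 21/3² = 21*(⅑) = 7/3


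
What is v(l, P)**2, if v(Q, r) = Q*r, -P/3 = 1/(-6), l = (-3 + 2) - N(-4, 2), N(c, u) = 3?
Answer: 4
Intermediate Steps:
l = -4 (l = (-3 + 2) - 1*3 = -1 - 3 = -4)
P = 1/2 (P = -3/(-6) = -3*(-1/6) = 1/2 ≈ 0.50000)
v(l, P)**2 = (-4*1/2)**2 = (-2)**2 = 4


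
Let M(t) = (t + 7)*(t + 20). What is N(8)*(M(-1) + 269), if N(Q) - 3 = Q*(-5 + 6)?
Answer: 4213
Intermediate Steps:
N(Q) = 3 + Q (N(Q) = 3 + Q*(-5 + 6) = 3 + Q*1 = 3 + Q)
M(t) = (7 + t)*(20 + t)
N(8)*(M(-1) + 269) = (3 + 8)*((140 + (-1)**2 + 27*(-1)) + 269) = 11*((140 + 1 - 27) + 269) = 11*(114 + 269) = 11*383 = 4213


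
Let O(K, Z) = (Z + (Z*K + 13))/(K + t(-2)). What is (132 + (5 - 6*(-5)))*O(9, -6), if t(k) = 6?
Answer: -7849/15 ≈ -523.27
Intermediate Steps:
O(K, Z) = (13 + Z + K*Z)/(6 + K) (O(K, Z) = (Z + (Z*K + 13))/(K + 6) = (Z + (K*Z + 13))/(6 + K) = (Z + (13 + K*Z))/(6 + K) = (13 + Z + K*Z)/(6 + K))
(132 + (5 - 6*(-5)))*O(9, -6) = (132 + (5 - 6*(-5)))*((13 - 6 + 9*(-6))/(6 + 9)) = (132 + (5 + 30))*((13 - 6 - 54)/15) = (132 + 35)*((1/15)*(-47)) = 167*(-47/15) = -7849/15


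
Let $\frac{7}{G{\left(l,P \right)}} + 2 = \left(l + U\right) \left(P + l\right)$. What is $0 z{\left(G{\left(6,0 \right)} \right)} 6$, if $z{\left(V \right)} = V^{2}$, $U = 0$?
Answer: $0$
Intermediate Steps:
$G{\left(l,P \right)} = \frac{7}{-2 + l \left(P + l\right)}$ ($G{\left(l,P \right)} = \frac{7}{-2 + \left(l + 0\right) \left(P + l\right)} = \frac{7}{-2 + l \left(P + l\right)}$)
$0 z{\left(G{\left(6,0 \right)} \right)} 6 = 0 \left(\frac{7}{-2 + 6^{2} + 0 \cdot 6}\right)^{2} \cdot 6 = 0 \left(\frac{7}{-2 + 36 + 0}\right)^{2} \cdot 6 = 0 \left(\frac{7}{34}\right)^{2} \cdot 6 = 0 \cdot \frac{49}{1156} \cdot 6 = 0 \cdot 6 = 0$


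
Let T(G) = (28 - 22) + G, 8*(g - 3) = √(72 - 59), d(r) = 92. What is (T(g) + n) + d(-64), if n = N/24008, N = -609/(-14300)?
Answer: 34674755009/343314400 + √13/8 ≈ 101.45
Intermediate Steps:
g = 3 + √13/8 (g = 3 + √(72 - 59)/8 = 3 + √13/8 ≈ 3.4507)
N = 609/14300 (N = -609*(-1/14300) = 609/14300 ≈ 0.042587)
T(G) = 6 + G
n = 609/343314400 (n = (609/14300)/24008 = (609/14300)*(1/24008) = 609/343314400 ≈ 1.7739e-6)
(T(g) + n) + d(-64) = ((6 + (3 + √13/8)) + 609/343314400) + 92 = ((9 + √13/8) + 609/343314400) + 92 = (3089830209/343314400 + √13/8) + 92 = 34674755009/343314400 + √13/8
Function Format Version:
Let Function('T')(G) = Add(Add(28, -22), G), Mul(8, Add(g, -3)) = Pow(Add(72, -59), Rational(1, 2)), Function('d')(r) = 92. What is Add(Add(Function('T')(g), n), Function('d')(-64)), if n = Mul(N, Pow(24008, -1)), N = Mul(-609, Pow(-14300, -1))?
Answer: Add(Rational(34674755009, 343314400), Mul(Rational(1, 8), Pow(13, Rational(1, 2)))) ≈ 101.45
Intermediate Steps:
g = Add(3, Mul(Rational(1, 8), Pow(13, Rational(1, 2)))) (g = Add(3, Mul(Rational(1, 8), Pow(Add(72, -59), Rational(1, 2)))) = Add(3, Mul(Rational(1, 8), Pow(13, Rational(1, 2)))) ≈ 3.4507)
N = Rational(609, 14300) (N = Mul(-609, Rational(-1, 14300)) = Rational(609, 14300) ≈ 0.042587)
Function('T')(G) = Add(6, G)
n = Rational(609, 343314400) (n = Mul(Rational(609, 14300), Pow(24008, -1)) = Mul(Rational(609, 14300), Rational(1, 24008)) = Rational(609, 343314400) ≈ 1.7739e-6)
Add(Add(Function('T')(g), n), Function('d')(-64)) = Add(Add(Add(6, Add(3, Mul(Rational(1, 8), Pow(13, Rational(1, 2))))), Rational(609, 343314400)), 92) = Add(Add(Add(9, Mul(Rational(1, 8), Pow(13, Rational(1, 2)))), Rational(609, 343314400)), 92) = Add(Add(Rational(3089830209, 343314400), Mul(Rational(1, 8), Pow(13, Rational(1, 2)))), 92) = Add(Rational(34674755009, 343314400), Mul(Rational(1, 8), Pow(13, Rational(1, 2))))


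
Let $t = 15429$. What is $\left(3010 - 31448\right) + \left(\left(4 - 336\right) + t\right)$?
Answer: $-13341$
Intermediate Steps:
$\left(3010 - 31448\right) + \left(\left(4 - 336\right) + t\right) = \left(3010 - 31448\right) + \left(\left(4 - 336\right) + 15429\right) = -28438 + \left(\left(4 - 336\right) + 15429\right) = -28438 + \left(-332 + 15429\right) = -28438 + 15097 = -13341$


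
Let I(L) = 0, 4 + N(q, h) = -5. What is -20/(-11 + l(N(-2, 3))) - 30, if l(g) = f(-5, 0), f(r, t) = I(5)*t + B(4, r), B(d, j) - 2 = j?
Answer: -200/7 ≈ -28.571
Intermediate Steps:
N(q, h) = -9 (N(q, h) = -4 - 5 = -9)
B(d, j) = 2 + j
f(r, t) = 2 + r (f(r, t) = 0*t + (2 + r) = 0 + (2 + r) = 2 + r)
l(g) = -3 (l(g) = 2 - 5 = -3)
-20/(-11 + l(N(-2, 3))) - 30 = -20/(-11 - 3) - 30 = -20/(-14) - 30 = -1/14*(-20) - 30 = 10/7 - 30 = -200/7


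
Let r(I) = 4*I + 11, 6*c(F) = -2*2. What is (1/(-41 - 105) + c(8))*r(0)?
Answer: -3245/438 ≈ -7.4087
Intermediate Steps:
c(F) = -⅔ (c(F) = (-2*2)/6 = (⅙)*(-4) = -⅔)
r(I) = 11 + 4*I
(1/(-41 - 105) + c(8))*r(0) = (1/(-41 - 105) - ⅔)*(11 + 4*0) = (1/(-146) - ⅔)*(11 + 0) = (-1/146 - ⅔)*11 = -295/438*11 = -3245/438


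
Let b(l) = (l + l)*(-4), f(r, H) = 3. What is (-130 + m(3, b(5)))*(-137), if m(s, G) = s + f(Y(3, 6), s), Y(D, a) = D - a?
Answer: 16988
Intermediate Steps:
b(l) = -8*l (b(l) = (2*l)*(-4) = -8*l)
m(s, G) = 3 + s (m(s, G) = s + 3 = 3 + s)
(-130 + m(3, b(5)))*(-137) = (-130 + (3 + 3))*(-137) = (-130 + 6)*(-137) = -124*(-137) = 16988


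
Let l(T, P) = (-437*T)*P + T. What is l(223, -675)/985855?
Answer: 65779648/985855 ≈ 66.723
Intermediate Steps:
l(T, P) = T - 437*P*T (l(T, P) = -437*P*T + T = T - 437*P*T)
l(223, -675)/985855 = (223*(1 - 437*(-675)))/985855 = (223*(1 + 294975))*(1/985855) = (223*294976)*(1/985855) = 65779648*(1/985855) = 65779648/985855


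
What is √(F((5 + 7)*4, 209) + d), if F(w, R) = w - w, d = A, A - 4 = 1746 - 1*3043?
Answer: I*√1293 ≈ 35.958*I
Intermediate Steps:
A = -1293 (A = 4 + (1746 - 1*3043) = 4 + (1746 - 3043) = 4 - 1297 = -1293)
d = -1293
F(w, R) = 0
√(F((5 + 7)*4, 209) + d) = √(0 - 1293) = √(-1293) = I*√1293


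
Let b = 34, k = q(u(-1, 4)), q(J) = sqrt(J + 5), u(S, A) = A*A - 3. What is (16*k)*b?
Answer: 1632*sqrt(2) ≈ 2308.0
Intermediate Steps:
u(S, A) = -3 + A**2 (u(S, A) = A**2 - 3 = -3 + A**2)
q(J) = sqrt(5 + J)
k = 3*sqrt(2) (k = sqrt(5 + (-3 + 4**2)) = sqrt(5 + (-3 + 16)) = sqrt(5 + 13) = sqrt(18) = 3*sqrt(2) ≈ 4.2426)
(16*k)*b = (16*(3*sqrt(2)))*34 = (48*sqrt(2))*34 = 1632*sqrt(2)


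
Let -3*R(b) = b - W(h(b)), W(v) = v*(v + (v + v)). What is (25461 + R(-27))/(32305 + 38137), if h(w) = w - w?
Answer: 12735/35221 ≈ 0.36157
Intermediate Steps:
h(w) = 0
W(v) = 3*v² (W(v) = v*(v + 2*v) = v*(3*v) = 3*v²)
R(b) = -b/3 (R(b) = -(b - 3*0²)/3 = -(b - 3*0)/3 = -(b - 1*0)/3 = -(b + 0)/3 = -b/3)
(25461 + R(-27))/(32305 + 38137) = (25461 - ⅓*(-27))/(32305 + 38137) = (25461 + 9)/70442 = 25470*(1/70442) = 12735/35221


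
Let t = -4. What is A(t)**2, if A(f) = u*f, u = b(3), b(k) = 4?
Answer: 256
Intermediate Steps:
u = 4
A(f) = 4*f
A(t)**2 = (4*(-4))**2 = (-16)**2 = 256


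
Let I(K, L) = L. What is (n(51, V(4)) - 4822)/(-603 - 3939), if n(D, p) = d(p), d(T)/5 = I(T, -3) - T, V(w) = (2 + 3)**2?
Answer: 827/757 ≈ 1.0925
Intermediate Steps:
V(w) = 25 (V(w) = 5**2 = 25)
d(T) = -15 - 5*T (d(T) = 5*(-3 - T) = -15 - 5*T)
n(D, p) = -15 - 5*p
(n(51, V(4)) - 4822)/(-603 - 3939) = ((-15 - 5*25) - 4822)/(-603 - 3939) = ((-15 - 125) - 4822)/(-4542) = (-140 - 4822)*(-1/4542) = -4962*(-1/4542) = 827/757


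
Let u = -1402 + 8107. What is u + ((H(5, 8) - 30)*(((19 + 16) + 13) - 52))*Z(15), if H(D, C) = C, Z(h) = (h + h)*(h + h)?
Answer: 85905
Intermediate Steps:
Z(h) = 4*h² (Z(h) = (2*h)*(2*h) = 4*h²)
u = 6705
u + ((H(5, 8) - 30)*(((19 + 16) + 13) - 52))*Z(15) = 6705 + ((8 - 30)*(((19 + 16) + 13) - 52))*(4*15²) = 6705 + (-22*((35 + 13) - 52))*(4*225) = 6705 - 22*(48 - 52)*900 = 6705 - 22*(-4)*900 = 6705 + 88*900 = 6705 + 79200 = 85905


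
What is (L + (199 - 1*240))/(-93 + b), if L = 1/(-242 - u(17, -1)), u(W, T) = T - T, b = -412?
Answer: 9923/122210 ≈ 0.081196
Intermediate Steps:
u(W, T) = 0
L = -1/242 (L = 1/(-242 - 1*0) = 1/(-242 + 0) = 1/(-242) = -1/242 ≈ -0.0041322)
(L + (199 - 1*240))/(-93 + b) = (-1/242 + (199 - 1*240))/(-93 - 412) = (-1/242 + (199 - 240))/(-505) = (-1/242 - 41)*(-1/505) = -9923/242*(-1/505) = 9923/122210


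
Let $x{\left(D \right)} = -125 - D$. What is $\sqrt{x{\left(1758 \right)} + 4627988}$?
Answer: $23 \sqrt{8745} \approx 2150.8$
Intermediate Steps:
$\sqrt{x{\left(1758 \right)} + 4627988} = \sqrt{\left(-125 - 1758\right) + 4627988} = \sqrt{-1883 + 4627988} = \sqrt{4626105} = 23 \sqrt{8745}$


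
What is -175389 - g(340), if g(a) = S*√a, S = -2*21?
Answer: -175389 + 84*√85 ≈ -1.7461e+5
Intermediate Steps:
S = -42
g(a) = -42*√a
-175389 - g(340) = -175389 - (-42)*√340 = -175389 - (-42)*2*√85 = -175389 - (-84)*√85 = -175389 + 84*√85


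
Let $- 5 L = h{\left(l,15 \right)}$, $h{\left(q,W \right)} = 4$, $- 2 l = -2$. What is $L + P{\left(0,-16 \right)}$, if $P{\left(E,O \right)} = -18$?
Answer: $- \frac{94}{5} \approx -18.8$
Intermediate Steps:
$l = 1$ ($l = \left(- \frac{1}{2}\right) \left(-2\right) = 1$)
$L = - \frac{4}{5}$ ($L = \left(- \frac{1}{5}\right) 4 = - \frac{4}{5} \approx -0.8$)
$L + P{\left(0,-16 \right)} = - \frac{4}{5} - 18 = - \frac{94}{5}$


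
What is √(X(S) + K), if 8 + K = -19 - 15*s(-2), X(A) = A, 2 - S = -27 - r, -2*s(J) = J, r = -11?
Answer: 2*I*√6 ≈ 4.899*I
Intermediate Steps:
s(J) = -J/2
S = 18 (S = 2 - (-27 - 1*(-11)) = 2 - (-27 + 11) = 2 - 1*(-16) = 2 + 16 = 18)
K = -42 (K = -8 + (-19 - (-15)*(-2)/2) = -8 + (-19 - 15*1) = -8 + (-19 - 15) = -8 - 34 = -42)
√(X(S) + K) = √(18 - 42) = √(-24) = 2*I*√6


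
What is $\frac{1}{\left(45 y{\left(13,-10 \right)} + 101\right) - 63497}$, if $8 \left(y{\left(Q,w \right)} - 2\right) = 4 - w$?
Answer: $- \frac{4}{252909} \approx -1.5816 \cdot 10^{-5}$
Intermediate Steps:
$y{\left(Q,w \right)} = \frac{5}{2} - \frac{w}{8}$ ($y{\left(Q,w \right)} = 2 + \frac{4 - w}{8} = 2 - \left(- \frac{1}{2} + \frac{w}{8}\right) = \frac{5}{2} - \frac{w}{8}$)
$\frac{1}{\left(45 y{\left(13,-10 \right)} + 101\right) - 63497} = \frac{1}{\left(45 \left(\frac{5}{2} - - \frac{5}{4}\right) + 101\right) - 63497} = \frac{1}{\left(45 \left(\frac{5}{2} + \frac{5}{4}\right) + 101\right) - 63497} = \frac{1}{\left(45 \cdot \frac{15}{4} + 101\right) - 63497} = \frac{1}{\left(\frac{675}{4} + 101\right) - 63497} = \frac{1}{\frac{1079}{4} - 63497} = \frac{1}{- \frac{252909}{4}} = - \frac{4}{252909}$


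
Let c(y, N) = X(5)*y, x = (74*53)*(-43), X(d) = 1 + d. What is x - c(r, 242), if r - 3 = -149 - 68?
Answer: -167362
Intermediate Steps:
r = -214 (r = 3 + (-149 - 68) = 3 - 217 = -214)
x = -168646 (x = 3922*(-43) = -168646)
c(y, N) = 6*y (c(y, N) = (1 + 5)*y = 6*y)
x - c(r, 242) = -168646 - 6*(-214) = -168646 - 1*(-1284) = -168646 + 1284 = -167362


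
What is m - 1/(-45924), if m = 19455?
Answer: 893451421/45924 ≈ 19455.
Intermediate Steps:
m - 1/(-45924) = 19455 - 1/(-45924) = 19455 - 1*(-1/45924) = 19455 + 1/45924 = 893451421/45924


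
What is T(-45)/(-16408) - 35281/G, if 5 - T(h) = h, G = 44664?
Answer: -72640481/91605864 ≈ -0.79297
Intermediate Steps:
T(h) = 5 - h
T(-45)/(-16408) - 35281/G = (5 - 1*(-45))/(-16408) - 35281/44664 = (5 + 45)*(-1/16408) - 35281*1/44664 = 50*(-1/16408) - 35281/44664 = -25/8204 - 35281/44664 = -72640481/91605864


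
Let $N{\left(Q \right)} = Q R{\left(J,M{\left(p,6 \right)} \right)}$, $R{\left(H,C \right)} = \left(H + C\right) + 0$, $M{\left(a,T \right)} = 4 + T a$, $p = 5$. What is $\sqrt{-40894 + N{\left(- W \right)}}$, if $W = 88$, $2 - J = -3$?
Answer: $i \sqrt{44326} \approx 210.54 i$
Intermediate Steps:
$J = 5$ ($J = 2 - -3 = 2 + 3 = 5$)
$R{\left(H,C \right)} = C + H$ ($R{\left(H,C \right)} = \left(C + H\right) + 0 = C + H$)
$N{\left(Q \right)} = 39 Q$ ($N{\left(Q \right)} = Q \left(\left(4 + 6 \cdot 5\right) + 5\right) = Q \left(\left(4 + 30\right) + 5\right) = Q \left(34 + 5\right) = Q 39 = 39 Q$)
$\sqrt{-40894 + N{\left(- W \right)}} = \sqrt{-40894 + 39 \left(\left(-1\right) 88\right)} = \sqrt{-40894 + 39 \left(-88\right)} = \sqrt{-40894 - 3432} = \sqrt{-44326} = i \sqrt{44326}$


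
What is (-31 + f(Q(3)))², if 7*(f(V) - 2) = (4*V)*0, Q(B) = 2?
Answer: 841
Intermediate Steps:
f(V) = 2 (f(V) = 2 + ((4*V)*0)/7 = 2 + (⅐)*0 = 2 + 0 = 2)
(-31 + f(Q(3)))² = (-31 + 2)² = (-29)² = 841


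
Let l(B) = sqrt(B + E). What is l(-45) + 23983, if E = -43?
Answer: 23983 + 2*I*sqrt(22) ≈ 23983.0 + 9.3808*I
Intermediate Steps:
l(B) = sqrt(-43 + B) (l(B) = sqrt(B - 43) = sqrt(-43 + B))
l(-45) + 23983 = sqrt(-43 - 45) + 23983 = sqrt(-88) + 23983 = 2*I*sqrt(22) + 23983 = 23983 + 2*I*sqrt(22)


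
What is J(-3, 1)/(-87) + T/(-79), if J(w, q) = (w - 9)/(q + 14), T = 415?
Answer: -180209/34365 ≈ -5.2440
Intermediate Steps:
J(w, q) = (-9 + w)/(14 + q)
J(-3, 1)/(-87) + T/(-79) = ((-9 - 3)/(14 + 1))/(-87) + 415/(-79) = (-12/15)*(-1/87) + 415*(-1/79) = ((1/15)*(-12))*(-1/87) - 415/79 = -⅘*(-1/87) - 415/79 = 4/435 - 415/79 = -180209/34365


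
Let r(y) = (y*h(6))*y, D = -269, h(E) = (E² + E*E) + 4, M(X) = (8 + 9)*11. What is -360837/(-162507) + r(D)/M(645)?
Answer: 297921440857/10129603 ≈ 29411.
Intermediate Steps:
M(X) = 187 (M(X) = 17*11 = 187)
h(E) = 4 + 2*E² (h(E) = (E² + E²) + 4 = 2*E² + 4 = 4 + 2*E²)
r(y) = 76*y² (r(y) = (y*(4 + 2*6²))*y = (y*(4 + 2*36))*y = (y*(4 + 72))*y = (y*76)*y = (76*y)*y = 76*y²)
-360837/(-162507) + r(D)/M(645) = -360837/(-162507) + (76*(-269)²)/187 = -360837*(-1/162507) + (76*72361)*(1/187) = 120279/54169 + 5499436*(1/187) = 120279/54169 + 5499436/187 = 297921440857/10129603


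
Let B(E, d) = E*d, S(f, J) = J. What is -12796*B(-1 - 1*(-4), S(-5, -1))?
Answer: 38388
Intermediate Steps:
-12796*B(-1 - 1*(-4), S(-5, -1)) = -12796*(-1 - 1*(-4))*(-1) = -12796*(-1 + 4)*(-1) = -38388*(-1) = -12796*(-3) = 38388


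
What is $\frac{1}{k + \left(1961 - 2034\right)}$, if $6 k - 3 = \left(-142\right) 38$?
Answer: $- \frac{6}{5831} \approx -0.001029$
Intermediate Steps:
$k = - \frac{5393}{6}$ ($k = \frac{1}{2} + \frac{\left(-142\right) 38}{6} = \frac{1}{2} + \frac{1}{6} \left(-5396\right) = \frac{1}{2} - \frac{2698}{3} = - \frac{5393}{6} \approx -898.83$)
$\frac{1}{k + \left(1961 - 2034\right)} = \frac{1}{- \frac{5393}{6} + \left(1961 - 2034\right)} = \frac{1}{- \frac{5393}{6} - 73} = \frac{1}{- \frac{5831}{6}} = - \frac{6}{5831}$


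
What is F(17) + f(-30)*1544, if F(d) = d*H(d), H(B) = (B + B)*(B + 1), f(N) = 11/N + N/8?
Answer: 60718/15 ≈ 4047.9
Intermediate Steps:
f(N) = 11/N + N/8 (f(N) = 11/N + N*(⅛) = 11/N + N/8)
H(B) = 2*B*(1 + B) (H(B) = (2*B)*(1 + B) = 2*B*(1 + B))
F(d) = 2*d²*(1 + d) (F(d) = d*(2*d*(1 + d)) = 2*d²*(1 + d))
F(17) + f(-30)*1544 = 2*17²*(1 + 17) + (11/(-30) + (⅛)*(-30))*1544 = 2*289*18 + (11*(-1/30) - 15/4)*1544 = 10404 + (-11/30 - 15/4)*1544 = 10404 - 247/60*1544 = 10404 - 95342/15 = 60718/15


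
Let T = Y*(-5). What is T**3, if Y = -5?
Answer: 15625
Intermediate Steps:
T = 25 (T = -5*(-5) = 25)
T**3 = 25**3 = 15625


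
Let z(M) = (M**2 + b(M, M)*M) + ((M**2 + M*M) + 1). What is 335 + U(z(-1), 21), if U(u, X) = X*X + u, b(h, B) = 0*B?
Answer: 780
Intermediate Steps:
b(h, B) = 0
z(M) = 1 + 3*M**2 (z(M) = (M**2 + 0*M) + ((M**2 + M*M) + 1) = (M**2 + 0) + ((M**2 + M**2) + 1) = M**2 + (2*M**2 + 1) = M**2 + (1 + 2*M**2) = 1 + 3*M**2)
U(u, X) = u + X**2 (U(u, X) = X**2 + u = u + X**2)
335 + U(z(-1), 21) = 335 + ((1 + 3*(-1)**2) + 21**2) = 335 + ((1 + 3*1) + 441) = 335 + ((1 + 3) + 441) = 335 + (4 + 441) = 335 + 445 = 780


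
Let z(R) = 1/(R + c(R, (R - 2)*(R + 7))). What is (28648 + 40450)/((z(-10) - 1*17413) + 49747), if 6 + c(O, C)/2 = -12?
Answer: 3178508/1487363 ≈ 2.1370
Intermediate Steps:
c(O, C) = -36 (c(O, C) = -12 + 2*(-12) = -12 - 24 = -36)
z(R) = 1/(-36 + R) (z(R) = 1/(R - 36) = 1/(-36 + R))
(28648 + 40450)/((z(-10) - 1*17413) + 49747) = (28648 + 40450)/((1/(-36 - 10) - 1*17413) + 49747) = 69098/((1/(-46) - 17413) + 49747) = 69098/((-1/46 - 17413) + 49747) = 69098/(-800999/46 + 49747) = 69098/(1487363/46) = 69098*(46/1487363) = 3178508/1487363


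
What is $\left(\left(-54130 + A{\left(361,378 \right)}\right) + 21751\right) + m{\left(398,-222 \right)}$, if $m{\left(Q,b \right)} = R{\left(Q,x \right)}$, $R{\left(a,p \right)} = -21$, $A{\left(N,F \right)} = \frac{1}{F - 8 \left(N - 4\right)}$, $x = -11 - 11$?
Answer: $- \frac{80287201}{2478} \approx -32400.0$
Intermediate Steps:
$x = -22$
$A{\left(N,F \right)} = \frac{1}{32 + F - 8 N}$ ($A{\left(N,F \right)} = \frac{1}{F - 8 \left(-4 + N\right)} = \frac{1}{F - \left(-32 + 8 N\right)} = \frac{1}{32 + F - 8 N}$)
$m{\left(Q,b \right)} = -21$
$\left(\left(-54130 + A{\left(361,378 \right)}\right) + 21751\right) + m{\left(398,-222 \right)} = \left(\left(-54130 + \frac{1}{32 + 378 - 2888}\right) + 21751\right) - 21 = \left(\left(-54130 + \frac{1}{-2478}\right) + 21751\right) - 21 = \left(\left(-54130 - \frac{1}{2478}\right) + 21751\right) - 21 = \left(- \frac{134134141}{2478} + 21751\right) - 21 = - \frac{80235163}{2478} - 21 = - \frac{80287201}{2478}$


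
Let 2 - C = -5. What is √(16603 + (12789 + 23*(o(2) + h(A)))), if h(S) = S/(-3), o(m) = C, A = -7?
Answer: 2*√66615/3 ≈ 172.07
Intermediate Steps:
C = 7 (C = 2 - 1*(-5) = 2 + 5 = 7)
o(m) = 7
h(S) = -S/3 (h(S) = S*(-⅓) = -S/3)
√(16603 + (12789 + 23*(o(2) + h(A)))) = √(16603 + (12789 + 23*(7 - ⅓*(-7)))) = √(16603 + (12789 + 23*(7 + 7/3))) = √(16603 + (12789 + 23*(28/3))) = √(16603 + (12789 + 644/3)) = √(16603 + 39011/3) = √(88820/3) = 2*√66615/3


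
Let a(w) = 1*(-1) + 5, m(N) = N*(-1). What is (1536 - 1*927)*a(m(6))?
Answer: 2436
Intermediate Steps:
m(N) = -N
a(w) = 4 (a(w) = -1 + 5 = 4)
(1536 - 1*927)*a(m(6)) = (1536 - 1*927)*4 = (1536 - 927)*4 = 609*4 = 2436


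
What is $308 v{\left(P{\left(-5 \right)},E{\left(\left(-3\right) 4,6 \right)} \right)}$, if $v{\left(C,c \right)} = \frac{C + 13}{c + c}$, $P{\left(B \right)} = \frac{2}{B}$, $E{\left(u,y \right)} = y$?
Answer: $\frac{1617}{5} \approx 323.4$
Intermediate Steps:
$v{\left(C,c \right)} = \frac{13 + C}{2 c}$
$308 v{\left(P{\left(-5 \right)},E{\left(\left(-3\right) 4,6 \right)} \right)} = 308 \frac{13 + \frac{2}{-5}}{2 \cdot 6} = 308 \cdot \frac{1}{2} \cdot \frac{1}{6} \left(13 + 2 \left(- \frac{1}{5}\right)\right) = 308 \cdot \frac{1}{2} \cdot \frac{1}{6} \left(13 - \frac{2}{5}\right) = 308 \cdot \frac{1}{2} \cdot \frac{1}{6} \cdot \frac{63}{5} = 308 \cdot \frac{21}{20} = \frac{1617}{5}$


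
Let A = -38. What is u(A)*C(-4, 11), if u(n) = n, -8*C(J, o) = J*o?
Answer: -209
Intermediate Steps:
C(J, o) = -J*o/8
u(A)*C(-4, 11) = -(-19)*(-4)*11/4 = -38*11/2 = -209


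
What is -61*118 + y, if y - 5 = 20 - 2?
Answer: -7175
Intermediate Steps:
y = 23 (y = 5 + (20 - 2) = 5 + 18 = 23)
-61*118 + y = -61*118 + 23 = -7198 + 23 = -7175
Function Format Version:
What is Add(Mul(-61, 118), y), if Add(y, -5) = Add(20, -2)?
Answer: -7175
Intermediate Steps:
y = 23 (y = Add(5, Add(20, -2)) = Add(5, 18) = 23)
Add(Mul(-61, 118), y) = Add(Mul(-61, 118), 23) = Add(-7198, 23) = -7175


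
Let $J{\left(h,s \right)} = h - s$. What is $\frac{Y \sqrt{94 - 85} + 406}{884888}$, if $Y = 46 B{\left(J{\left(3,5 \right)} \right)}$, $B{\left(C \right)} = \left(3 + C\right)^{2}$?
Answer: $\frac{68}{110611} \approx 0.00061477$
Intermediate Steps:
$Y = 46$ ($Y = 46 \left(3 + \left(3 - 5\right)\right)^{2} = 46 \left(3 - 2\right)^{2} = 46 \cdot 1^{2} = 46 \cdot 1 = 46$)
$\frac{Y \sqrt{94 - 85} + 406}{884888} = \frac{46 \sqrt{94 - 85} + 406}{884888} = \left(46 \sqrt{9} + 406\right) \frac{1}{884888} = \left(46 \cdot 3 + 406\right) \frac{1}{884888} = \left(138 + 406\right) \frac{1}{884888} = 544 \cdot \frac{1}{884888} = \frac{68}{110611}$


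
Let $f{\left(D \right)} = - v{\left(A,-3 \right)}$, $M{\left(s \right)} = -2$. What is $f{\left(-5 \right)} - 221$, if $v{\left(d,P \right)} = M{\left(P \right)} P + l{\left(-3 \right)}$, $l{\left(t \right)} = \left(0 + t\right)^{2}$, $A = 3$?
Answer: $-236$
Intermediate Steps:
$l{\left(t \right)} = t^{2}$
$v{\left(d,P \right)} = 9 - 2 P$ ($v{\left(d,P \right)} = - 2 P + \left(-3\right)^{2} = - 2 P + 9 = 9 - 2 P$)
$f{\left(D \right)} = -15$ ($f{\left(D \right)} = - (9 - -6) = - (9 + 6) = \left(-1\right) 15 = -15$)
$f{\left(-5 \right)} - 221 = -15 - 221 = -236$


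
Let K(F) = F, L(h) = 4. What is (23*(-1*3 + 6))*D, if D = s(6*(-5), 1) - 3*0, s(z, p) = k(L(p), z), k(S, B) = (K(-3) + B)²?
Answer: 75141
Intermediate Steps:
k(S, B) = (-3 + B)²
s(z, p) = (-3 + z)²
D = 1089 (D = (-3 + 6*(-5))² - 3*0 = (-3 - 30)² + 0 = (-33)² + 0 = 1089 + 0 = 1089)
(23*(-1*3 + 6))*D = (23*(-1*3 + 6))*1089 = (23*(-3 + 6))*1089 = (23*3)*1089 = 69*1089 = 75141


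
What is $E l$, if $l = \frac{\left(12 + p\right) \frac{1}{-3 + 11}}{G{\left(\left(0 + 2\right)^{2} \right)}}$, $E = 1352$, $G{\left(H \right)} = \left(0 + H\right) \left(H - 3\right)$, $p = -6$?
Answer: $\frac{507}{2} \approx 253.5$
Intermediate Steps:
$G{\left(H \right)} = H \left(-3 + H\right)$
$l = \frac{3}{16}$ ($l = \frac{\left(12 - 6\right) \frac{1}{-3 + 11}}{\left(0 + 2\right)^{2} \left(-3 + \left(0 + 2\right)^{2}\right)} = \frac{6 \cdot \frac{1}{8}}{2^{2} \left(-3 + 2^{2}\right)} = \frac{6 \cdot \frac{1}{8}}{4 \left(-3 + 4\right)} = \frac{3}{4 \cdot 4 \cdot 1} = \frac{3}{4 \cdot 4} = \frac{3}{4} \cdot \frac{1}{4} = \frac{3}{16} \approx 0.1875$)
$E l = 1352 \cdot \frac{3}{16} = \frac{507}{2}$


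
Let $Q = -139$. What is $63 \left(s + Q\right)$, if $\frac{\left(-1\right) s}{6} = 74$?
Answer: $-36729$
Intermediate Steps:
$s = -444$ ($s = \left(-6\right) 74 = -444$)
$63 \left(s + Q\right) = 63 \left(-444 - 139\right) = 63 \left(-583\right) = -36729$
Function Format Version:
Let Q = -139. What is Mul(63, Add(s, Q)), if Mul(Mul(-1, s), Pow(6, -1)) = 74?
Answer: -36729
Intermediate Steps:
s = -444 (s = Mul(-6, 74) = -444)
Mul(63, Add(s, Q)) = Mul(63, Add(-444, -139)) = Mul(63, -583) = -36729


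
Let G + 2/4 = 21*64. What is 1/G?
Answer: 2/2687 ≈ 0.00074432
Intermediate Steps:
G = 2687/2 (G = -1/2 + 21*64 = -1/2 + 1344 = 2687/2 ≈ 1343.5)
1/G = 1/(2687/2) = 2/2687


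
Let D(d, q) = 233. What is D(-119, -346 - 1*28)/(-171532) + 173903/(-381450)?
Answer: -14959403623/32715440700 ≈ -0.45726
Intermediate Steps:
D(-119, -346 - 1*28)/(-171532) + 173903/(-381450) = 233/(-171532) + 173903/(-381450) = 233*(-1/171532) + 173903*(-1/381450) = -233/171532 - 173903/381450 = -14959403623/32715440700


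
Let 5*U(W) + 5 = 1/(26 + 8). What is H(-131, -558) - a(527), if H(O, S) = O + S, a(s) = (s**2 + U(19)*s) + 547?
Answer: -2784411/10 ≈ -2.7844e+5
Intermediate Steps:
U(W) = -169/170 (U(W) = -1 + 1/(5*(26 + 8)) = -1 + (1/5)/34 = -1 + (1/5)*(1/34) = -1 + 1/170 = -169/170)
a(s) = 547 + s**2 - 169*s/170 (a(s) = (s**2 - 169*s/170) + 547 = 547 + s**2 - 169*s/170)
H(-131, -558) - a(527) = (-131 - 558) - (547 + 527**2 - 169/170*527) = -689 - (547 + 277729 - 5239/10) = -689 - 1*2777521/10 = -689 - 2777521/10 = -2784411/10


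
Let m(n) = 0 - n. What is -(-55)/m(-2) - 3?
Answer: 49/2 ≈ 24.500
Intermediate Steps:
m(n) = -n
-(-55)/m(-2) - 3 = -(-55)/((-1*(-2))) - 3 = -(-55)/2 - 3 = -5*(-11/2) - 3 = 55/2 - 3 = 49/2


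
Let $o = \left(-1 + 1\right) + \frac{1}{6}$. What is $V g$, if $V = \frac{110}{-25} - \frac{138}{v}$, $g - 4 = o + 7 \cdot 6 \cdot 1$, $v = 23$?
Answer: $- \frac{7202}{15} \approx -480.13$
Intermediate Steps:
$o = \frac{1}{6}$ ($o = 0 + \frac{1}{6} = \frac{1}{6} \approx 0.16667$)
$g = \frac{277}{6}$ ($g = 4 + \left(\frac{1}{6} + 7 \cdot 6 \cdot 1\right) = 4 + \left(\frac{1}{6} + 7 \cdot 6\right) = 4 + \left(\frac{1}{6} + 42\right) = 4 + \frac{253}{6} = \frac{277}{6} \approx 46.167$)
$V = - \frac{52}{5}$ ($V = \frac{110}{-25} - \frac{138}{23} = 110 \left(- \frac{1}{25}\right) - 6 = - \frac{22}{5} - 6 = - \frac{52}{5} \approx -10.4$)
$V g = \left(- \frac{52}{5}\right) \frac{277}{6} = - \frac{7202}{15}$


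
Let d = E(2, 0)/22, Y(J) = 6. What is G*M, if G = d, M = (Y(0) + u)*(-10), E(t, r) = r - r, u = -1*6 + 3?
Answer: 0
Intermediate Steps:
u = -3 (u = -6 + 3 = -3)
E(t, r) = 0
M = -30 (M = (6 - 3)*(-10) = 3*(-10) = -30)
d = 0 (d = 0/22 = 0*(1/22) = 0)
G = 0
G*M = 0*(-30) = 0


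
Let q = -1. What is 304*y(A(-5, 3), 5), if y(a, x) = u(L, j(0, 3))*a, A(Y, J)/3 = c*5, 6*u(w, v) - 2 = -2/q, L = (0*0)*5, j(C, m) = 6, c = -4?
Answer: -12160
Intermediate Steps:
L = 0 (L = 0*5 = 0)
u(w, v) = ⅔ (u(w, v) = ⅓ + (-2/(-1))/6 = ⅓ + (-2*(-1))/6 = ⅓ + (⅙)*2 = ⅓ + ⅓ = ⅔)
A(Y, J) = -60 (A(Y, J) = 3*(-4*5) = 3*(-20) = -60)
y(a, x) = 2*a/3
304*y(A(-5, 3), 5) = 304*((⅔)*(-60)) = 304*(-40) = -12160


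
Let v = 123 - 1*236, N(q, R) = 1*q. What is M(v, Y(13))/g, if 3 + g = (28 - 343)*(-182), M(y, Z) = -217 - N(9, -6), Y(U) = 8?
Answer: -226/57327 ≈ -0.0039423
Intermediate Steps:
N(q, R) = q
v = -113 (v = 123 - 236 = -113)
M(y, Z) = -226 (M(y, Z) = -217 - 1*9 = -217 - 9 = -226)
g = 57327 (g = -3 + (28 - 343)*(-182) = -3 - 315*(-182) = -3 + 57330 = 57327)
M(v, Y(13))/g = -226/57327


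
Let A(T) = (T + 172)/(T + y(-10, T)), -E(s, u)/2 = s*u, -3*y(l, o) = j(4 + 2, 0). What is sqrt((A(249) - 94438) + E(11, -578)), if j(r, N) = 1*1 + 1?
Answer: I*sqrt(45356812115)/745 ≈ 285.87*I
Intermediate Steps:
j(r, N) = 2 (j(r, N) = 1 + 1 = 2)
y(l, o) = -2/3 (y(l, o) = -1/3*2 = -2/3)
E(s, u) = -2*s*u
A(T) = (172 + T)/(-2/3 + T) (A(T) = (T + 172)/(T - 2/3) = (172 + T)/(-2/3 + T))
sqrt((A(249) - 94438) + E(11, -578)) = sqrt((3*(172 + 249)/(-2 + 3*249) - 94438) - 2*11*(-578)) = sqrt((3*421/(-2 + 747) - 94438) + 12716) = sqrt((3*421/745 - 94438) + 12716) = sqrt((3*(1/745)*421 - 94438) + 12716) = sqrt((1263/745 - 94438) + 12716) = sqrt(-70355047/745 + 12716) = sqrt(-60881627/745) = I*sqrt(45356812115)/745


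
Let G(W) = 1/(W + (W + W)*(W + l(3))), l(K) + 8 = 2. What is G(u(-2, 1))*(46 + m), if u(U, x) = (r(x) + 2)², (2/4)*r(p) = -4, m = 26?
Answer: 2/61 ≈ 0.032787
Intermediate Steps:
r(p) = -8 (r(p) = 2*(-4) = -8)
l(K) = -6 (l(K) = -8 + 2 = -6)
u(U, x) = 36 (u(U, x) = (-8 + 2)² = (-6)² = 36)
G(W) = 1/(W + 2*W*(-6 + W)) (G(W) = 1/(W + (W + W)*(W - 6)) = 1/(W + (2*W)*(-6 + W)) = 1/(W + 2*W*(-6 + W)))
G(u(-2, 1))*(46 + m) = (1/(36*(-11 + 2*36)))*(46 + 26) = (1/(36*(-11 + 72)))*72 = ((1/36)/61)*72 = ((1/36)*(1/61))*72 = (1/2196)*72 = 2/61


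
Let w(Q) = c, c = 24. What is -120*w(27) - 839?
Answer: -3719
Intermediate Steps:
w(Q) = 24
-120*w(27) - 839 = -120*24 - 839 = -2880 - 839 = -3719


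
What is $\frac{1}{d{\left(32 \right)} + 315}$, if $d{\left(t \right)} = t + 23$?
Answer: $\frac{1}{370} \approx 0.0027027$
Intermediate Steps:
$d{\left(t \right)} = 23 + t$
$\frac{1}{d{\left(32 \right)} + 315} = \frac{1}{\left(23 + 32\right) + 315} = \frac{1}{55 + 315} = \frac{1}{370}$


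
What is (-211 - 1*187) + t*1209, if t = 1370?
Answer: 1655932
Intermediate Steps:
(-211 - 1*187) + t*1209 = (-211 - 1*187) + 1370*1209 = (-211 - 187) + 1656330 = -398 + 1656330 = 1655932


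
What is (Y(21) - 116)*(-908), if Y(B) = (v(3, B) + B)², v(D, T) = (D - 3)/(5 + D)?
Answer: -295100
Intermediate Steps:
v(D, T) = (-3 + D)/(5 + D)
Y(B) = B² (Y(B) = ((-3 + 3)/(5 + 3) + B)² = (0/8 + B)² = ((⅛)*0 + B)² = (0 + B)² = B²)
(Y(21) - 116)*(-908) = (21² - 116)*(-908) = (441 - 116)*(-908) = 325*(-908) = -295100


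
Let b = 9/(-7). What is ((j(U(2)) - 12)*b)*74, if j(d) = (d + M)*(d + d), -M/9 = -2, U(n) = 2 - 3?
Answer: 30636/7 ≈ 4376.6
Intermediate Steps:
U(n) = -1
M = 18 (M = -9*(-2) = 18)
b = -9/7 (b = 9*(-1/7) = -9/7 ≈ -1.2857)
j(d) = 2*d*(18 + d) (j(d) = (d + 18)*(d + d) = (18 + d)*(2*d) = 2*d*(18 + d))
((j(U(2)) - 12)*b)*74 = ((2*(-1)*(18 - 1) - 12)*(-9/7))*74 = ((2*(-1)*17 - 12)*(-9/7))*74 = ((-34 - 12)*(-9/7))*74 = -46*(-9/7)*74 = (414/7)*74 = 30636/7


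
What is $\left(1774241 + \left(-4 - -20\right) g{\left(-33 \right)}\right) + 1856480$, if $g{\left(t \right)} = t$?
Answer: $3630193$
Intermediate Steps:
$\left(1774241 + \left(-4 - -20\right) g{\left(-33 \right)}\right) + 1856480 = \left(1774241 + \left(-4 - -20\right) \left(-33\right)\right) + 1856480 = \left(1774241 + \left(-4 + 20\right) \left(-33\right)\right) + 1856480 = \left(1774241 + 16 \left(-33\right)\right) + 1856480 = \left(1774241 - 528\right) + 1856480 = 1773713 + 1856480 = 3630193$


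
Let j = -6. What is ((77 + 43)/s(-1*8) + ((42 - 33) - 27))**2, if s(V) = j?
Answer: 1444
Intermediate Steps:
s(V) = -6
((77 + 43)/s(-1*8) + ((42 - 33) - 27))**2 = ((77 + 43)/(-6) + ((42 - 33) - 27))**2 = (120*(-1/6) + (9 - 27))**2 = (-20 - 18)**2 = (-38)**2 = 1444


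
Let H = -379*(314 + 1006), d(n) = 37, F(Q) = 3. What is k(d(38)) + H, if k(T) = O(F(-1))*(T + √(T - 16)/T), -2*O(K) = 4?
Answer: -500354 - 2*√21/37 ≈ -5.0035e+5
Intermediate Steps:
O(K) = -2 (O(K) = -½*4 = -2)
H = -500280 (H = -379*1320 = -500280)
k(T) = -2*T - 2*√(-16 + T)/T (k(T) = -2*(T + √(T - 16)/T) = -2*(T + √(-16 + T)/T) = -2*T - 2*√(-16 + T)/T)
k(d(38)) + H = (-2*37 - 2*√(-16 + 37)/37) - 500280 = (-74 - 2*1/37*√21) - 500280 = (-74 - 2*√21/37) - 500280 = -500354 - 2*√21/37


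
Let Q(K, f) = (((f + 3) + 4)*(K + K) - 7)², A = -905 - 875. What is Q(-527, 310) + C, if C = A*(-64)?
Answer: 111639629545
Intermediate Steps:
A = -1780
Q(K, f) = (-7 + 2*K*(7 + f))² (Q(K, f) = (((3 + f) + 4)*(2*K) - 7)² = ((7 + f)*(2*K) - 7)² = (2*K*(7 + f) - 7)² = (-7 + 2*K*(7 + f))²)
C = 113920 (C = -1780*(-64) = 113920)
Q(-527, 310) + C = (-7 + 14*(-527) + 2*(-527)*310)² + 113920 = (-7 - 7378 - 326740)² + 113920 = (-334125)² + 113920 = 111639515625 + 113920 = 111639629545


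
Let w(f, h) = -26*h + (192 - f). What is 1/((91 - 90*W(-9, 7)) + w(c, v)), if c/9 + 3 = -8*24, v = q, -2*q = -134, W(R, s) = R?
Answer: 1/1106 ≈ 0.00090416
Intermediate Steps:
q = 67 (q = -1/2*(-134) = 67)
v = 67
c = -1755 (c = -27 + 9*(-8*24) = -27 + 9*(-192) = -27 - 1728 = -1755)
w(f, h) = 192 - f - 26*h
1/((91 - 90*W(-9, 7)) + w(c, v)) = 1/((91 - 90*(-9)) + (192 - 1*(-1755) - 26*67)) = 1/((91 + 810) + (192 + 1755 - 1742)) = 1/(901 + 205) = 1/1106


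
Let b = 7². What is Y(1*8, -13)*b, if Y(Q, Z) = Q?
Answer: 392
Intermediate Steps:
b = 49
Y(1*8, -13)*b = (1*8)*49 = 8*49 = 392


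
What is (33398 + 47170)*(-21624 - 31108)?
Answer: -4248511776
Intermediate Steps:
(33398 + 47170)*(-21624 - 31108) = 80568*(-52732) = -4248511776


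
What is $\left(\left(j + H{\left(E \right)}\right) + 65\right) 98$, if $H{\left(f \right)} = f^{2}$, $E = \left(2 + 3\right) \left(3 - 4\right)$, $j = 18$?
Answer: $10584$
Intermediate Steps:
$E = -5$ ($E = 5 \left(-1\right) = -5$)
$\left(\left(j + H{\left(E \right)}\right) + 65\right) 98 = \left(\left(18 + \left(-5\right)^{2}\right) + 65\right) 98 = \left(\left(18 + 25\right) + 65\right) 98 = \left(43 + 65\right) 98 = 108 \cdot 98 = 10584$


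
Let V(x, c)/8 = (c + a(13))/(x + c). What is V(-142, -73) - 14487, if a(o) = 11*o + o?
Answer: -3115369/215 ≈ -14490.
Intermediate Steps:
a(o) = 12*o
V(x, c) = 8*(156 + c)/(c + x) (V(x, c) = 8*((c + 12*13)/(x + c)) = 8*((c + 156)/(c + x)) = 8*((156 + c)/(c + x)) = 8*(156 + c)/(c + x))
V(-142, -73) - 14487 = 8*(156 - 73)/(-73 - 142) - 14487 = 8*83/(-215) - 14487 = 8*(-1/215)*83 - 14487 = -664/215 - 14487 = -3115369/215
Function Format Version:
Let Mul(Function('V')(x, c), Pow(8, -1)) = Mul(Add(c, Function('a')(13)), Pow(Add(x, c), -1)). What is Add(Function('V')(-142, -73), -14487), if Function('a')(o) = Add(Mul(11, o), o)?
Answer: Rational(-3115369, 215) ≈ -14490.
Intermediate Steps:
Function('a')(o) = Mul(12, o)
Function('V')(x, c) = Mul(8, Pow(Add(c, x), -1), Add(156, c)) (Function('V')(x, c) = Mul(8, Mul(Add(c, Mul(12, 13)), Pow(Add(x, c), -1))) = Mul(8, Mul(Add(c, 156), Pow(Add(c, x), -1))) = Mul(8, Mul(Add(156, c), Pow(Add(c, x), -1))) = Mul(8, Mul(Pow(Add(c, x), -1), Add(156, c))) = Mul(8, Pow(Add(c, x), -1), Add(156, c)))
Add(Function('V')(-142, -73), -14487) = Add(Mul(8, Pow(Add(-73, -142), -1), Add(156, -73)), -14487) = Add(Mul(8, Pow(-215, -1), 83), -14487) = Add(Mul(8, Rational(-1, 215), 83), -14487) = Add(Rational(-664, 215), -14487) = Rational(-3115369, 215)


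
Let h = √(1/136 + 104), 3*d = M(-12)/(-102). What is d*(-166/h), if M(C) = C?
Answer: -664*√480930/721395 ≈ -0.63832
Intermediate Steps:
d = 2/51 (d = (-12/(-102))/3 = (-12*(-1/102))/3 = (⅓)*(2/17) = 2/51 ≈ 0.039216)
h = √480930/68 (h = √(1/136 + 104) = √(14145/136) = √480930/68 ≈ 10.198)
d*(-166/h) = 2*(-166*2*√480930/14145)/51 = 2*(-332*√480930/14145)/51 = -664*√480930/721395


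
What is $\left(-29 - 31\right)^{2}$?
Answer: $3600$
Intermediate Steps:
$\left(-29 - 31\right)^{2} = \left(-60\right)^{2} = 3600$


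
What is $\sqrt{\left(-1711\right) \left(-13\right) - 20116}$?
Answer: $\sqrt{2127} \approx 46.119$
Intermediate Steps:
$\sqrt{\left(-1711\right) \left(-13\right) - 20116} = \sqrt{22243 - 20116} = \sqrt{2127}$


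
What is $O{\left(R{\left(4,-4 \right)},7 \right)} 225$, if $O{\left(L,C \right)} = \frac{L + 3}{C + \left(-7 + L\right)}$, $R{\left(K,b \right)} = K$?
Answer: $\frac{1575}{4} \approx 393.75$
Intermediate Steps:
$O{\left(L,C \right)} = \frac{3 + L}{-7 + C + L}$
$O{\left(R{\left(4,-4 \right)},7 \right)} 225 = \frac{3 + 4}{-7 + 7 + 4} \cdot 225 = \frac{1}{4} \cdot 7 \cdot 225 = \frac{7}{4} \cdot 225 = \frac{1575}{4}$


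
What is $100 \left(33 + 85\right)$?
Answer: $11800$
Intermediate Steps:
$100 \left(33 + 85\right) = 100 \cdot 118 = 11800$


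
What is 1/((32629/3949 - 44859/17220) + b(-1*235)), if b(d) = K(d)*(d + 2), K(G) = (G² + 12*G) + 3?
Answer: -22667260/276791234323577 ≈ -8.1893e-8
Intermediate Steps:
K(G) = 3 + G² + 12*G
b(d) = (2 + d)*(3 + d² + 12*d) (b(d) = (3 + d² + 12*d)*(d + 2) = (3 + d² + 12*d)*(2 + d) = (2 + d)*(3 + d² + 12*d))
1/((32629/3949 - 44859/17220) + b(-1*235)) = 1/((32629/3949 - 44859/17220) + (2 - 1*235)*(3 + (-1*235)² + 12*(-1*235))) = 1/((32629*(1/3949) - 44859*1/17220) + (2 - 235)*(3 + (-235)² + 12*(-235))) = 1/((32629/3949 - 14953/5740) - 233*(3 + 55225 - 2820)) = 1/(128241063/22667260 - 233*52408) = 1/(128241063/22667260 - 12211064) = 1/(-276791234323577/22667260) = -22667260/276791234323577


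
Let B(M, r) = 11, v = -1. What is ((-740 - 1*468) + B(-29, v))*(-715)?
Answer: 855855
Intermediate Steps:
((-740 - 1*468) + B(-29, v))*(-715) = ((-740 - 1*468) + 11)*(-715) = ((-740 - 468) + 11)*(-715) = (-1208 + 11)*(-715) = -1197*(-715) = 855855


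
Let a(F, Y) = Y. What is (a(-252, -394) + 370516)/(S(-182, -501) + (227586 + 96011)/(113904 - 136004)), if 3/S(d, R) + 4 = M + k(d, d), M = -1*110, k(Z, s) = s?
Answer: -605297518800/23962753 ≈ -25260.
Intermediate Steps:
M = -110
S(d, R) = 3/(-114 + d) (S(d, R) = 3/(-4 + (-110 + d)) = 3/(-114 + d))
(a(-252, -394) + 370516)/(S(-182, -501) + (227586 + 96011)/(113904 - 136004)) = (-394 + 370516)/(3/(-114 - 182) + (227586 + 96011)/(113904 - 136004)) = 370122/(3/(-296) + 323597/(-22100)) = 370122/(3*(-1/296) + 323597*(-1/22100)) = 370122/(-3/296 - 323597/22100) = 370122/(-23962753/1635400) = 370122*(-1635400/23962753) = -605297518800/23962753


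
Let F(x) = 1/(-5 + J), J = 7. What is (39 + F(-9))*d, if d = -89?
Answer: -7031/2 ≈ -3515.5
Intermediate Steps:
F(x) = ½ (F(x) = 1/(-5 + 7) = 1/2 = ½)
(39 + F(-9))*d = (39 + ½)*(-89) = (79/2)*(-89) = -7031/2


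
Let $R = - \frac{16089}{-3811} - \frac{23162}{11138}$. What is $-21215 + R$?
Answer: $- \frac{450210218235}{21223459} \approx -21213.0$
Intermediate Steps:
$R = \frac{45464450}{21223459}$ ($R = \left(-16089\right) \left(- \frac{1}{3811}\right) - \frac{11581}{5569} = \frac{16089}{3811} - \frac{11581}{5569} = \frac{45464450}{21223459} \approx 2.1422$)
$-21215 + R = -21215 + \frac{45464450}{21223459} = - \frac{450210218235}{21223459}$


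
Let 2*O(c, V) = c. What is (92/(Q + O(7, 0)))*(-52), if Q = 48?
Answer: -9568/103 ≈ -92.893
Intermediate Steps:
O(c, V) = c/2
(92/(Q + O(7, 0)))*(-52) = (92/(48 + (½)*7))*(-52) = (92/(48 + 7/2))*(-52) = (92/(103/2))*(-52) = (92*(2/103))*(-52) = (184/103)*(-52) = -9568/103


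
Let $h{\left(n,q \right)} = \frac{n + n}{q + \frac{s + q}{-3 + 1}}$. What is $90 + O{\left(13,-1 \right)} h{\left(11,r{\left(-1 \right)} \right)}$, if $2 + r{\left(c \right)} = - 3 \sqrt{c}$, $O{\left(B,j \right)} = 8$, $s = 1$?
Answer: $\frac{94}{3} + \frac{176 i}{3} \approx 31.333 + 58.667 i$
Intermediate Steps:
$r{\left(c \right)} = -2 - 3 \sqrt{c}$
$h{\left(n,q \right)} = \frac{2 n}{- \frac{1}{2} + \frac{q}{2}}$ ($h{\left(n,q \right)} = \frac{n + n}{q + \frac{1 + q}{-3 + 1}} = \frac{2 n}{q + \frac{1 + q}{-2}} = \frac{2 n}{q + \left(1 + q\right) \left(- \frac{1}{2}\right)} = \frac{2 n}{q - \left(\frac{1}{2} + \frac{q}{2}\right)} = \frac{2 n}{- \frac{1}{2} + \frac{q}{2}}$)
$90 + O{\left(13,-1 \right)} h{\left(11,r{\left(-1 \right)} \right)} = 90 + 8 \cdot 4 \cdot 11 \frac{1}{-1 - \left(2 + 3 \sqrt{-1}\right)} = 90 + 8 \cdot 4 \cdot 11 \frac{1}{-1 - \left(2 + 3 i\right)} = 90 + 8 \cdot 4 \cdot 11 \frac{1}{-3 - 3 i} = 90 + 8 \cdot 4 \cdot 11 \frac{-3 + 3 i}{18} = 90 + 8 \left(- \frac{22}{3} + \frac{22 i}{3}\right) = 90 - \left(\frac{176}{3} - \frac{176 i}{3}\right) = \frac{94}{3} + \frac{176 i}{3}$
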